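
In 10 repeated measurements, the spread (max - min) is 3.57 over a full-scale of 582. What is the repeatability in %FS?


Repeatability = (spread / full scale) * 100%.
R = (3.57 / 582) * 100
R = 0.613 %FS

0.613 %FS


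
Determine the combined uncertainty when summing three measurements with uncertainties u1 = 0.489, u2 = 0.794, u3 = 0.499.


For a sum of independent quantities, uc = sqrt(u1^2 + u2^2 + u3^2).
uc = sqrt(0.489^2 + 0.794^2 + 0.499^2)
uc = sqrt(0.239121 + 0.630436 + 0.249001)
uc = 1.0576

1.0576


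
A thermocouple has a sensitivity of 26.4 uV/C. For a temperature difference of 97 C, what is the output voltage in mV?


The thermocouple output V = sensitivity * dT.
V = 26.4 uV/C * 97 C
V = 2560.8 uV
V = 2.561 mV

2.561 mV


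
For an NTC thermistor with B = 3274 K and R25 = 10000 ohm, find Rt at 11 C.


NTC thermistor equation: Rt = R25 * exp(B * (1/T - 1/T25)).
T in Kelvin: 284.15 K, T25 = 298.15 K
1/T - 1/T25 = 1/284.15 - 1/298.15 = 0.00016525
B * (1/T - 1/T25) = 3274 * 0.00016525 = 0.541
Rt = 10000 * exp(0.541) = 17177.8 ohm

17177.8 ohm


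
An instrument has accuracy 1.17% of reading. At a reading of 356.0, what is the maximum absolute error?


Absolute error = (accuracy% / 100) * reading.
Error = (1.17 / 100) * 356.0
Error = 0.0117 * 356.0
Error = 4.1652

4.1652


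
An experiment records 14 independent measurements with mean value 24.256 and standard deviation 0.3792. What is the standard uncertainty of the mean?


The standard uncertainty for Type A evaluation is u = s / sqrt(n).
u = 0.3792 / sqrt(14)
u = 0.3792 / 3.7417
u = 0.1013

0.1013


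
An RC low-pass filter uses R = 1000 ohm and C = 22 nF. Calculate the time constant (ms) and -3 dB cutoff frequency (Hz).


Time constant: tau = R * C.
tau = 1000 * 2.20e-08 = 2.2e-05 s
tau = 0.022 ms
Cutoff frequency: fc = 1 / (2*pi*R*C).
fc = 1 / (2*pi*2.2e-05) = 7234.32 Hz

tau = 0.022 ms, fc = 7234.32 Hz


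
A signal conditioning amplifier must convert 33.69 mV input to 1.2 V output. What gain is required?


Gain = Vout / Vin (converting to same units).
G = 1.2 V / 33.69 mV
G = 1200.0 mV / 33.69 mV
G = 35.62

35.62


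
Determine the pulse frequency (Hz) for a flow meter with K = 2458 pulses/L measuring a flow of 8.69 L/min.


Frequency = K * Q / 60 (converting L/min to L/s).
f = 2458 * 8.69 / 60
f = 21360.02 / 60
f = 356.0 Hz

356.0 Hz


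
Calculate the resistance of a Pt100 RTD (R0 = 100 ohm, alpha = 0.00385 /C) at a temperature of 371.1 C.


The RTD equation: Rt = R0 * (1 + alpha * T).
Rt = 100 * (1 + 0.00385 * 371.1)
Rt = 100 * (1 + 1.428735)
Rt = 100 * 2.428735
Rt = 242.874 ohm

242.874 ohm


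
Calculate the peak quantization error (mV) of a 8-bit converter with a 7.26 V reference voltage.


The maximum quantization error is +/- LSB/2.
LSB = Vref / 2^n = 7.26 / 256 = 0.02835937 V
Max error = LSB / 2 = 0.02835937 / 2 = 0.01417969 V
Max error = 14.1797 mV

14.1797 mV


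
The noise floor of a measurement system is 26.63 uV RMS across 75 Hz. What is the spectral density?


Noise spectral density = Vrms / sqrt(BW).
NSD = 26.63 / sqrt(75)
NSD = 26.63 / 8.6603
NSD = 3.075 uV/sqrt(Hz)

3.075 uV/sqrt(Hz)


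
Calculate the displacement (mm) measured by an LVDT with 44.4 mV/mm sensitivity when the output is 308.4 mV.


Displacement = Vout / sensitivity.
d = 308.4 / 44.4
d = 6.946 mm

6.946 mm


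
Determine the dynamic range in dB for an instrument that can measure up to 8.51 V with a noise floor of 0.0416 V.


Dynamic range = 20 * log10(Vmax / Vnoise).
DR = 20 * log10(8.51 / 0.0416)
DR = 20 * log10(204.57)
DR = 46.22 dB

46.22 dB


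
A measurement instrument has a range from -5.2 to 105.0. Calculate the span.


Span = upper range - lower range.
Span = 105.0 - (-5.2)
Span = 110.2

110.2


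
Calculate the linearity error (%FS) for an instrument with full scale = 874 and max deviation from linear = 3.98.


Linearity error = (max deviation / full scale) * 100%.
Linearity = (3.98 / 874) * 100
Linearity = 0.455 %FS

0.455 %FS


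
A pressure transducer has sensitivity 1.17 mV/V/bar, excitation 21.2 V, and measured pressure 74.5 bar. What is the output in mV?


Output = sensitivity * Vex * P.
Vout = 1.17 * 21.2 * 74.5
Vout = 24.804 * 74.5
Vout = 1847.9 mV

1847.9 mV


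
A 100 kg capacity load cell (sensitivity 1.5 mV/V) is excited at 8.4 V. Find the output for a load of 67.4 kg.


Vout = rated_output * Vex * (load / capacity).
Vout = 1.5 * 8.4 * (67.4 / 100)
Vout = 1.5 * 8.4 * 0.674
Vout = 8.492 mV

8.492 mV


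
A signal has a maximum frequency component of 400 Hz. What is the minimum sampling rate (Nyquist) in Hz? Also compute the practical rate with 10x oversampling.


By Nyquist theorem, fs_min = 2 * fmax.
fs_min = 2 * 400 = 800 Hz
Practical rate = 10 * fs_min = 10 * 800 = 8000 Hz

fs_min = 800 Hz, fs_practical = 8000 Hz


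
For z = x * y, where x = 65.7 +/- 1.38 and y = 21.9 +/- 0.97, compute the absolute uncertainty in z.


For a product z = x*y, the relative uncertainty is:
uz/z = sqrt((ux/x)^2 + (uy/y)^2)
Relative uncertainties: ux/x = 1.38/65.7 = 0.021005
uy/y = 0.97/21.9 = 0.044292
z = 65.7 * 21.9 = 1438.8
uz = 1438.8 * sqrt(0.021005^2 + 0.044292^2) = 70.532

70.532


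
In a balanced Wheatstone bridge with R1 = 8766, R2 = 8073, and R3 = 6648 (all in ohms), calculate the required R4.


At balance: R1*R4 = R2*R3, so R4 = R2*R3/R1.
R4 = 8073 * 6648 / 8766
R4 = 53669304 / 8766
R4 = 6122.44 ohm

6122.44 ohm


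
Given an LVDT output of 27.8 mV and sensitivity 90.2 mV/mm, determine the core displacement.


Displacement = Vout / sensitivity.
d = 27.8 / 90.2
d = 0.308 mm

0.308 mm


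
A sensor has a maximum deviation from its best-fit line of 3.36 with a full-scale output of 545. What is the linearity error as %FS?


Linearity error = (max deviation / full scale) * 100%.
Linearity = (3.36 / 545) * 100
Linearity = 0.617 %FS

0.617 %FS


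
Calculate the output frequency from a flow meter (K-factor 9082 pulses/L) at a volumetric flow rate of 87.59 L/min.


Frequency = K * Q / 60 (converting L/min to L/s).
f = 9082 * 87.59 / 60
f = 795492.38 / 60
f = 13258.21 Hz

13258.21 Hz


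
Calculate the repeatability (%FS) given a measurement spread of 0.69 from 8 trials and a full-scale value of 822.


Repeatability = (spread / full scale) * 100%.
R = (0.69 / 822) * 100
R = 0.084 %FS

0.084 %FS


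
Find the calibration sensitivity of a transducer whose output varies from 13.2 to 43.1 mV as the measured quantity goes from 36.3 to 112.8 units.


Sensitivity = (y2 - y1) / (x2 - x1).
S = (43.1 - 13.2) / (112.8 - 36.3)
S = 29.9 / 76.5
S = 0.3908 mV/unit

0.3908 mV/unit


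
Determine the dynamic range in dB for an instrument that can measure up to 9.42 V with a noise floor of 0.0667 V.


Dynamic range = 20 * log10(Vmax / Vnoise).
DR = 20 * log10(9.42 / 0.0667)
DR = 20 * log10(141.23)
DR = 43.0 dB

43.0 dB


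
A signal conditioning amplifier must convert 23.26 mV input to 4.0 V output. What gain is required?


Gain = Vout / Vin (converting to same units).
G = 4.0 V / 23.26 mV
G = 4000.0 mV / 23.26 mV
G = 171.97

171.97


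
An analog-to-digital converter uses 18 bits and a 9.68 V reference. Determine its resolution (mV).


The resolution (LSB) of an ADC is Vref / 2^n.
LSB = 9.68 / 2^18
LSB = 9.68 / 262144
LSB = 3.693e-05 V = 0.03692627 mV

0.03692627 mV


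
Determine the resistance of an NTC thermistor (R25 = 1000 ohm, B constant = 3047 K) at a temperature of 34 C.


NTC thermistor equation: Rt = R25 * exp(B * (1/T - 1/T25)).
T in Kelvin: 307.15 K, T25 = 298.15 K
1/T - 1/T25 = 1/307.15 - 1/298.15 = -9.828e-05
B * (1/T - 1/T25) = 3047 * -9.828e-05 = -0.2995
Rt = 1000 * exp(-0.2995) = 741.2 ohm

741.2 ohm


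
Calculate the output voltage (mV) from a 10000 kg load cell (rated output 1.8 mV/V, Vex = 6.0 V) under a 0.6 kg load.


Vout = rated_output * Vex * (load / capacity).
Vout = 1.8 * 6.0 * (0.6 / 10000)
Vout = 1.8 * 6.0 * 6e-05
Vout = 0.001 mV

0.001 mV


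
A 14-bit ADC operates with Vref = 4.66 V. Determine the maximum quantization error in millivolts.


The maximum quantization error is +/- LSB/2.
LSB = Vref / 2^n = 4.66 / 16384 = 0.00028442 V
Max error = LSB / 2 = 0.00028442 / 2 = 0.00014221 V
Max error = 0.1422 mV

0.1422 mV


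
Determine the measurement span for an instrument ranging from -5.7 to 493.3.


Span = upper range - lower range.
Span = 493.3 - (-5.7)
Span = 499.0

499.0


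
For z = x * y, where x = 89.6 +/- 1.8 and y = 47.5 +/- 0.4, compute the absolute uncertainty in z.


For a product z = x*y, the relative uncertainty is:
uz/z = sqrt((ux/x)^2 + (uy/y)^2)
Relative uncertainties: ux/x = 1.8/89.6 = 0.020089
uy/y = 0.4/47.5 = 0.008421
z = 89.6 * 47.5 = 4256.0
uz = 4256.0 * sqrt(0.020089^2 + 0.008421^2) = 92.708

92.708


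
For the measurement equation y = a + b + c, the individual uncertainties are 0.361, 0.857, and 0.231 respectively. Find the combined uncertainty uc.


For a sum of independent quantities, uc = sqrt(u1^2 + u2^2 + u3^2).
uc = sqrt(0.361^2 + 0.857^2 + 0.231^2)
uc = sqrt(0.130321 + 0.734449 + 0.053361)
uc = 0.9582

0.9582


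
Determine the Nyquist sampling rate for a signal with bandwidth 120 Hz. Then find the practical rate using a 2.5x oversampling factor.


By Nyquist theorem, fs_min = 2 * fmax.
fs_min = 2 * 120 = 240 Hz
Practical rate = 2.5 * fs_min = 2.5 * 240 = 600 Hz

fs_min = 240 Hz, fs_practical = 600 Hz


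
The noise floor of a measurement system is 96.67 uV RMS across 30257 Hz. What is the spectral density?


Noise spectral density = Vrms / sqrt(BW).
NSD = 96.67 / sqrt(30257)
NSD = 96.67 / 173.9454
NSD = 0.5557 uV/sqrt(Hz)

0.5557 uV/sqrt(Hz)


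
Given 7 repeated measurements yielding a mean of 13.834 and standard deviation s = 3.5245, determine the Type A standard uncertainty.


The standard uncertainty for Type A evaluation is u = s / sqrt(n).
u = 3.5245 / sqrt(7)
u = 3.5245 / 2.6458
u = 1.3321

1.3321


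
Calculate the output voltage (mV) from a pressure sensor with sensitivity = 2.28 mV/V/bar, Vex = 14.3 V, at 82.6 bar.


Output = sensitivity * Vex * P.
Vout = 2.28 * 14.3 * 82.6
Vout = 32.604 * 82.6
Vout = 2693.09 mV

2693.09 mV


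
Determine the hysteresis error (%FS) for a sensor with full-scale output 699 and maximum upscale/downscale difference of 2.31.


Hysteresis = (max difference / full scale) * 100%.
H = (2.31 / 699) * 100
H = 0.33 %FS

0.33 %FS


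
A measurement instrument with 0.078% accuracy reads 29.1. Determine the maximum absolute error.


Absolute error = (accuracy% / 100) * reading.
Error = (0.078 / 100) * 29.1
Error = 0.00078 * 29.1
Error = 0.0227

0.0227


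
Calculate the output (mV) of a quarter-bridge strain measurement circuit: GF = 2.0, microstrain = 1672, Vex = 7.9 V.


Quarter bridge output: Vout = (GF * epsilon * Vex) / 4.
Vout = (2.0 * 1672e-6 * 7.9) / 4
Vout = 0.0264176 / 4 V
Vout = 0.0066044 V = 6.6044 mV

6.6044 mV


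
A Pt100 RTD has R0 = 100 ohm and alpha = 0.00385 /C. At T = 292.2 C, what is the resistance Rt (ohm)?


The RTD equation: Rt = R0 * (1 + alpha * T).
Rt = 100 * (1 + 0.00385 * 292.2)
Rt = 100 * (1 + 1.12497)
Rt = 100 * 2.12497
Rt = 212.497 ohm

212.497 ohm


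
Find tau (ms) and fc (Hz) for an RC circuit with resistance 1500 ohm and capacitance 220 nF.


Time constant: tau = R * C.
tau = 1500 * 2.20e-07 = 0.00033 s
tau = 0.33 ms
Cutoff frequency: fc = 1 / (2*pi*R*C).
fc = 1 / (2*pi*0.00033) = 482.29 Hz

tau = 0.33 ms, fc = 482.29 Hz


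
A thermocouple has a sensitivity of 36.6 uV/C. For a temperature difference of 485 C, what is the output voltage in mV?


The thermocouple output V = sensitivity * dT.
V = 36.6 uV/C * 485 C
V = 17751.0 uV
V = 17.751 mV

17.751 mV


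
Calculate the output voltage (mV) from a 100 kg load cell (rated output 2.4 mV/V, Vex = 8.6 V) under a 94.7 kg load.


Vout = rated_output * Vex * (load / capacity).
Vout = 2.4 * 8.6 * (94.7 / 100)
Vout = 2.4 * 8.6 * 0.947
Vout = 19.546 mV

19.546 mV


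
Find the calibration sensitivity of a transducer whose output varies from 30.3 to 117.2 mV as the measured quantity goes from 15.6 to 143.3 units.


Sensitivity = (y2 - y1) / (x2 - x1).
S = (117.2 - 30.3) / (143.3 - 15.6)
S = 86.9 / 127.7
S = 0.6805 mV/unit

0.6805 mV/unit


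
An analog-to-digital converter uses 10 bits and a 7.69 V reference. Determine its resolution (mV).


The resolution (LSB) of an ADC is Vref / 2^n.
LSB = 7.69 / 2^10
LSB = 7.69 / 1024
LSB = 0.00750977 V = 7.50976562 mV

7.50976562 mV


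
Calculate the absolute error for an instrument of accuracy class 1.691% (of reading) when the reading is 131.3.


Absolute error = (accuracy% / 100) * reading.
Error = (1.691 / 100) * 131.3
Error = 0.01691 * 131.3
Error = 2.2203

2.2203


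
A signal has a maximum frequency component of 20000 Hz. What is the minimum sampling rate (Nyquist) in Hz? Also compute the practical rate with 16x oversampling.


By Nyquist theorem, fs_min = 2 * fmax.
fs_min = 2 * 20000 = 40000 Hz
Practical rate = 16 * fs_min = 16 * 40000 = 640000 Hz

fs_min = 40000 Hz, fs_practical = 640000 Hz


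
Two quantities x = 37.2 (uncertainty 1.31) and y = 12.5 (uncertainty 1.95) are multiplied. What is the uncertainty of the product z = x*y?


For a product z = x*y, the relative uncertainty is:
uz/z = sqrt((ux/x)^2 + (uy/y)^2)
Relative uncertainties: ux/x = 1.31/37.2 = 0.035215
uy/y = 1.95/12.5 = 0.156
z = 37.2 * 12.5 = 465.0
uz = 465.0 * sqrt(0.035215^2 + 0.156^2) = 74.365

74.365


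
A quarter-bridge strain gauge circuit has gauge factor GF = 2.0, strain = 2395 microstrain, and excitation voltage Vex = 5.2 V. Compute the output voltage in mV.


Quarter bridge output: Vout = (GF * epsilon * Vex) / 4.
Vout = (2.0 * 2395e-6 * 5.2) / 4
Vout = 0.024908 / 4 V
Vout = 0.006227 V = 6.227 mV

6.227 mV


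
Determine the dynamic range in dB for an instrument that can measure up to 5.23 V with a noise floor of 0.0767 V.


Dynamic range = 20 * log10(Vmax / Vnoise).
DR = 20 * log10(5.23 / 0.0767)
DR = 20 * log10(68.19)
DR = 36.67 dB

36.67 dB


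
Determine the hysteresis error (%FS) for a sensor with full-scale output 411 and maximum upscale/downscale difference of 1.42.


Hysteresis = (max difference / full scale) * 100%.
H = (1.42 / 411) * 100
H = 0.345 %FS

0.345 %FS


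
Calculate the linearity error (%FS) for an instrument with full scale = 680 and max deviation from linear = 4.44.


Linearity error = (max deviation / full scale) * 100%.
Linearity = (4.44 / 680) * 100
Linearity = 0.653 %FS

0.653 %FS


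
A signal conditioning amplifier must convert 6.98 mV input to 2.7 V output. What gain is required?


Gain = Vout / Vin (converting to same units).
G = 2.7 V / 6.98 mV
G = 2700.0 mV / 6.98 mV
G = 386.82

386.82


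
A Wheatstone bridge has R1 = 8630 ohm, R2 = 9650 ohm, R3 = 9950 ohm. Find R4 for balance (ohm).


At balance: R1*R4 = R2*R3, so R4 = R2*R3/R1.
R4 = 9650 * 9950 / 8630
R4 = 96017500 / 8630
R4 = 11126.01 ohm

11126.01 ohm


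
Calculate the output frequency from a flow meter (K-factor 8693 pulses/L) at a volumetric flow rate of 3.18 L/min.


Frequency = K * Q / 60 (converting L/min to L/s).
f = 8693 * 3.18 / 60
f = 27643.74 / 60
f = 460.73 Hz

460.73 Hz


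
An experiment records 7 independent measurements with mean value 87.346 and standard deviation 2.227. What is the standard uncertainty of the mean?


The standard uncertainty for Type A evaluation is u = s / sqrt(n).
u = 2.227 / sqrt(7)
u = 2.227 / 2.6458
u = 0.8417

0.8417


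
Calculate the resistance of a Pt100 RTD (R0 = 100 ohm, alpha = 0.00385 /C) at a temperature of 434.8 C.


The RTD equation: Rt = R0 * (1 + alpha * T).
Rt = 100 * (1 + 0.00385 * 434.8)
Rt = 100 * (1 + 1.67398)
Rt = 100 * 2.67398
Rt = 267.398 ohm

267.398 ohm


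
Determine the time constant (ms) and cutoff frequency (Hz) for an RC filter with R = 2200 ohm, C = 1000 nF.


Time constant: tau = R * C.
tau = 2200 * 1.00e-06 = 0.0022 s
tau = 2.2 ms
Cutoff frequency: fc = 1 / (2*pi*R*C).
fc = 1 / (2*pi*0.0022) = 72.34 Hz

tau = 2.2 ms, fc = 72.34 Hz


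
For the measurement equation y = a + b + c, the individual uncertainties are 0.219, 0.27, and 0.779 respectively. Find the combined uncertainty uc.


For a sum of independent quantities, uc = sqrt(u1^2 + u2^2 + u3^2).
uc = sqrt(0.219^2 + 0.27^2 + 0.779^2)
uc = sqrt(0.047961 + 0.0729 + 0.606841)
uc = 0.8531

0.8531


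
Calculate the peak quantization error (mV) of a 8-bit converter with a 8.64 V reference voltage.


The maximum quantization error is +/- LSB/2.
LSB = Vref / 2^n = 8.64 / 256 = 0.03375 V
Max error = LSB / 2 = 0.03375 / 2 = 0.016875 V
Max error = 16.875 mV

16.875 mV


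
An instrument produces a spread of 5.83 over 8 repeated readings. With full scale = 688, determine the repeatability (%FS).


Repeatability = (spread / full scale) * 100%.
R = (5.83 / 688) * 100
R = 0.847 %FS

0.847 %FS


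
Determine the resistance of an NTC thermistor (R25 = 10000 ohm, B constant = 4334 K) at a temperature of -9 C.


NTC thermistor equation: Rt = R25 * exp(B * (1/T - 1/T25)).
T in Kelvin: 264.15 K, T25 = 298.15 K
1/T - 1/T25 = 1/264.15 - 1/298.15 = 0.00043171
B * (1/T - 1/T25) = 4334 * 0.00043171 = 1.871
Rt = 10000 * exp(1.871) = 64950.3 ohm

64950.3 ohm


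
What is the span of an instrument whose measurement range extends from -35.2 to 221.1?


Span = upper range - lower range.
Span = 221.1 - (-35.2)
Span = 256.3

256.3


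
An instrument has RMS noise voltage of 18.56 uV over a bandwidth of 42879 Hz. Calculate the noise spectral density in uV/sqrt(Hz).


Noise spectral density = Vrms / sqrt(BW).
NSD = 18.56 / sqrt(42879)
NSD = 18.56 / 207.0725
NSD = 0.0896 uV/sqrt(Hz)

0.0896 uV/sqrt(Hz)


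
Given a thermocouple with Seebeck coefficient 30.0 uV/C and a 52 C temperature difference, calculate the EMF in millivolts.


The thermocouple output V = sensitivity * dT.
V = 30.0 uV/C * 52 C
V = 1560.0 uV
V = 1.56 mV

1.56 mV


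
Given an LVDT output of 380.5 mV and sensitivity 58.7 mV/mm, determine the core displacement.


Displacement = Vout / sensitivity.
d = 380.5 / 58.7
d = 6.482 mm

6.482 mm


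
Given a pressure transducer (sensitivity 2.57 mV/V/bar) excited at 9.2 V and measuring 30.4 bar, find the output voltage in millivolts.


Output = sensitivity * Vex * P.
Vout = 2.57 * 9.2 * 30.4
Vout = 23.644 * 30.4
Vout = 718.78 mV

718.78 mV


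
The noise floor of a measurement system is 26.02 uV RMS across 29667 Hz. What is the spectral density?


Noise spectral density = Vrms / sqrt(BW).
NSD = 26.02 / sqrt(29667)
NSD = 26.02 / 172.2411
NSD = 0.1511 uV/sqrt(Hz)

0.1511 uV/sqrt(Hz)


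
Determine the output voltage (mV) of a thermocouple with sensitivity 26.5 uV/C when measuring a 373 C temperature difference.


The thermocouple output V = sensitivity * dT.
V = 26.5 uV/C * 373 C
V = 9884.5 uV
V = 9.884 mV

9.884 mV


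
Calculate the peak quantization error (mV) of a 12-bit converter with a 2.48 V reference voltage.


The maximum quantization error is +/- LSB/2.
LSB = Vref / 2^n = 2.48 / 4096 = 0.00060547 V
Max error = LSB / 2 = 0.00060547 / 2 = 0.00030273 V
Max error = 0.3027 mV

0.3027 mV


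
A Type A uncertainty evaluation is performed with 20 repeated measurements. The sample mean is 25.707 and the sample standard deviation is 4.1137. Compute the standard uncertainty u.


The standard uncertainty for Type A evaluation is u = s / sqrt(n).
u = 4.1137 / sqrt(20)
u = 4.1137 / 4.4721
u = 0.9199

0.9199


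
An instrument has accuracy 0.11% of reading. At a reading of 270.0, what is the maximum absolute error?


Absolute error = (accuracy% / 100) * reading.
Error = (0.11 / 100) * 270.0
Error = 0.0011 * 270.0
Error = 0.297

0.297


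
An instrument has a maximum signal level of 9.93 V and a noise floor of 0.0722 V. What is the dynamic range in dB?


Dynamic range = 20 * log10(Vmax / Vnoise).
DR = 20 * log10(9.93 / 0.0722)
DR = 20 * log10(137.53)
DR = 42.77 dB

42.77 dB


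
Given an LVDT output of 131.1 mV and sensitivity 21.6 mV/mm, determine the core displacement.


Displacement = Vout / sensitivity.
d = 131.1 / 21.6
d = 6.069 mm

6.069 mm


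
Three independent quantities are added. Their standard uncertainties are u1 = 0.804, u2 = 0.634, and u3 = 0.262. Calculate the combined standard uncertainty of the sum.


For a sum of independent quantities, uc = sqrt(u1^2 + u2^2 + u3^2).
uc = sqrt(0.804^2 + 0.634^2 + 0.262^2)
uc = sqrt(0.646416 + 0.401956 + 0.068644)
uc = 1.0569

1.0569


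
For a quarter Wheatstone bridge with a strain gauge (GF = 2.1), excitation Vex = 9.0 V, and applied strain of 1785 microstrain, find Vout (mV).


Quarter bridge output: Vout = (GF * epsilon * Vex) / 4.
Vout = (2.1 * 1785e-6 * 9.0) / 4
Vout = 0.0337365 / 4 V
Vout = 0.00843412 V = 8.4341 mV

8.4341 mV


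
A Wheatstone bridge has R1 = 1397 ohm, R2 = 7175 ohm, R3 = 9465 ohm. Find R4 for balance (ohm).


At balance: R1*R4 = R2*R3, so R4 = R2*R3/R1.
R4 = 7175 * 9465 / 1397
R4 = 67911375 / 1397
R4 = 48612.29 ohm

48612.29 ohm


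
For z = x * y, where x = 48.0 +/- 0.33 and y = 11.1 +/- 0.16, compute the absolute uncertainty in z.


For a product z = x*y, the relative uncertainty is:
uz/z = sqrt((ux/x)^2 + (uy/y)^2)
Relative uncertainties: ux/x = 0.33/48.0 = 0.006875
uy/y = 0.16/11.1 = 0.014414
z = 48.0 * 11.1 = 532.8
uz = 532.8 * sqrt(0.006875^2 + 0.014414^2) = 8.509

8.509


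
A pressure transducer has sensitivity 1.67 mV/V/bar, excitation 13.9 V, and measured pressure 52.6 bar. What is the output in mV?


Output = sensitivity * Vex * P.
Vout = 1.67 * 13.9 * 52.6
Vout = 23.213 * 52.6
Vout = 1221.0 mV

1221.0 mV


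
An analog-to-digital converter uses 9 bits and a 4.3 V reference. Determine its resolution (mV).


The resolution (LSB) of an ADC is Vref / 2^n.
LSB = 4.3 / 2^9
LSB = 4.3 / 512
LSB = 0.00839844 V = 8.3984375 mV

8.3984375 mV


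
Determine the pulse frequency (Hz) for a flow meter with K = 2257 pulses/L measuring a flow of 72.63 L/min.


Frequency = K * Q / 60 (converting L/min to L/s).
f = 2257 * 72.63 / 60
f = 163925.91 / 60
f = 2732.1 Hz

2732.1 Hz


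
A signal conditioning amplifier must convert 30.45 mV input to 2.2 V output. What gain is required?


Gain = Vout / Vin (converting to same units).
G = 2.2 V / 30.45 mV
G = 2200.0 mV / 30.45 mV
G = 72.25

72.25


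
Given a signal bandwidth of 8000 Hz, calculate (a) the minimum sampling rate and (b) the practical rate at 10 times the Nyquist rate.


By Nyquist theorem, fs_min = 2 * fmax.
fs_min = 2 * 8000 = 16000 Hz
Practical rate = 10 * fs_min = 10 * 16000 = 160000 Hz

fs_min = 16000 Hz, fs_practical = 160000 Hz


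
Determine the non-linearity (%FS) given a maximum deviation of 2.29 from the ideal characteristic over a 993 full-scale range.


Linearity error = (max deviation / full scale) * 100%.
Linearity = (2.29 / 993) * 100
Linearity = 0.231 %FS

0.231 %FS


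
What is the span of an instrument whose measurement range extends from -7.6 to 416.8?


Span = upper range - lower range.
Span = 416.8 - (-7.6)
Span = 424.4

424.4


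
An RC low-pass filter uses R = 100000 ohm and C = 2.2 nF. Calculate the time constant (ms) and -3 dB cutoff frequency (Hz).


Time constant: tau = R * C.
tau = 100000 * 2.20e-09 = 0.00022 s
tau = 0.22 ms
Cutoff frequency: fc = 1 / (2*pi*R*C).
fc = 1 / (2*pi*0.00022) = 723.43 Hz

tau = 0.22 ms, fc = 723.43 Hz


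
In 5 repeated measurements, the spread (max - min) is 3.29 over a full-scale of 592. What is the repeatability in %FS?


Repeatability = (spread / full scale) * 100%.
R = (3.29 / 592) * 100
R = 0.556 %FS

0.556 %FS


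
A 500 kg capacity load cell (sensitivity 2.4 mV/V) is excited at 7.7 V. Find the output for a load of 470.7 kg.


Vout = rated_output * Vex * (load / capacity).
Vout = 2.4 * 7.7 * (470.7 / 500)
Vout = 2.4 * 7.7 * 0.9414
Vout = 17.397 mV

17.397 mV


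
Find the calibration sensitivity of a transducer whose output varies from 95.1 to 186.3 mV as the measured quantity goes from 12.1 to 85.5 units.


Sensitivity = (y2 - y1) / (x2 - x1).
S = (186.3 - 95.1) / (85.5 - 12.1)
S = 91.2 / 73.4
S = 1.2425 mV/unit

1.2425 mV/unit


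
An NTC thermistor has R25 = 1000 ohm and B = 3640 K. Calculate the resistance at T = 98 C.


NTC thermistor equation: Rt = R25 * exp(B * (1/T - 1/T25)).
T in Kelvin: 371.15 K, T25 = 298.15 K
1/T - 1/T25 = 1/371.15 - 1/298.15 = -0.00065969
B * (1/T - 1/T25) = 3640 * -0.00065969 = -2.4013
Rt = 1000 * exp(-2.4013) = 90.6 ohm

90.6 ohm


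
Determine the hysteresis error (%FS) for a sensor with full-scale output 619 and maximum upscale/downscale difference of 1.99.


Hysteresis = (max difference / full scale) * 100%.
H = (1.99 / 619) * 100
H = 0.321 %FS

0.321 %FS


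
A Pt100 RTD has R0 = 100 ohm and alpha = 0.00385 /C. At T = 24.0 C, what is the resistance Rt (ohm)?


The RTD equation: Rt = R0 * (1 + alpha * T).
Rt = 100 * (1 + 0.00385 * 24.0)
Rt = 100 * (1 + 0.0924)
Rt = 100 * 1.0924
Rt = 109.24 ohm

109.24 ohm


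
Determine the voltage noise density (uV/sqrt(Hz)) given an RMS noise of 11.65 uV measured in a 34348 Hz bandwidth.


Noise spectral density = Vrms / sqrt(BW).
NSD = 11.65 / sqrt(34348)
NSD = 11.65 / 185.3321
NSD = 0.0629 uV/sqrt(Hz)

0.0629 uV/sqrt(Hz)


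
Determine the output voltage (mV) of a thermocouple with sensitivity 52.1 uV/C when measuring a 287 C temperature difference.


The thermocouple output V = sensitivity * dT.
V = 52.1 uV/C * 287 C
V = 14952.7 uV
V = 14.953 mV

14.953 mV


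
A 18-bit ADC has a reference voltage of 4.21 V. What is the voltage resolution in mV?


The resolution (LSB) of an ADC is Vref / 2^n.
LSB = 4.21 / 2^18
LSB = 4.21 / 262144
LSB = 1.606e-05 V = 0.01605988 mV

0.01605988 mV


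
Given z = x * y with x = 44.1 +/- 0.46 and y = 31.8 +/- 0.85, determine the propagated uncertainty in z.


For a product z = x*y, the relative uncertainty is:
uz/z = sqrt((ux/x)^2 + (uy/y)^2)
Relative uncertainties: ux/x = 0.46/44.1 = 0.010431
uy/y = 0.85/31.8 = 0.02673
z = 44.1 * 31.8 = 1402.4
uz = 1402.4 * sqrt(0.010431^2 + 0.02673^2) = 40.238

40.238


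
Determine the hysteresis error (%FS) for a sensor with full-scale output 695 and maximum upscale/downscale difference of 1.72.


Hysteresis = (max difference / full scale) * 100%.
H = (1.72 / 695) * 100
H = 0.247 %FS

0.247 %FS


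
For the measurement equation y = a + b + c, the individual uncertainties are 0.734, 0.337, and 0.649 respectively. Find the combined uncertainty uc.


For a sum of independent quantities, uc = sqrt(u1^2 + u2^2 + u3^2).
uc = sqrt(0.734^2 + 0.337^2 + 0.649^2)
uc = sqrt(0.538756 + 0.113569 + 0.421201)
uc = 1.0361

1.0361


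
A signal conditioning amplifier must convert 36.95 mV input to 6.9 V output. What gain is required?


Gain = Vout / Vin (converting to same units).
G = 6.9 V / 36.95 mV
G = 6900.0 mV / 36.95 mV
G = 186.74

186.74


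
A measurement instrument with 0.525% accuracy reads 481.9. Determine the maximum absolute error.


Absolute error = (accuracy% / 100) * reading.
Error = (0.525 / 100) * 481.9
Error = 0.00525 * 481.9
Error = 2.53

2.53


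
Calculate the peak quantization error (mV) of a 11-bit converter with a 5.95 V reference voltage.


The maximum quantization error is +/- LSB/2.
LSB = Vref / 2^n = 5.95 / 2048 = 0.00290527 V
Max error = LSB / 2 = 0.00290527 / 2 = 0.00145264 V
Max error = 1.4526 mV

1.4526 mV


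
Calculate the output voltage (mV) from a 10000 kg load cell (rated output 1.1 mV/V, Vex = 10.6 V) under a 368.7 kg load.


Vout = rated_output * Vex * (load / capacity).
Vout = 1.1 * 10.6 * (368.7 / 10000)
Vout = 1.1 * 10.6 * 0.03687
Vout = 0.43 mV

0.43 mV


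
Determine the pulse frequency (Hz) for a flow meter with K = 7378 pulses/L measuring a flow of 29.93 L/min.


Frequency = K * Q / 60 (converting L/min to L/s).
f = 7378 * 29.93 / 60
f = 220823.54 / 60
f = 3680.39 Hz

3680.39 Hz


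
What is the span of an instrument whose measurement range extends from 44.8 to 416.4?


Span = upper range - lower range.
Span = 416.4 - (44.8)
Span = 371.6

371.6


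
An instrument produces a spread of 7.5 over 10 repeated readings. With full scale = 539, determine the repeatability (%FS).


Repeatability = (spread / full scale) * 100%.
R = (7.5 / 539) * 100
R = 1.391 %FS

1.391 %FS


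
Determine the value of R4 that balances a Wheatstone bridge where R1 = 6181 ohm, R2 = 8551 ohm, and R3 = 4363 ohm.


At balance: R1*R4 = R2*R3, so R4 = R2*R3/R1.
R4 = 8551 * 4363 / 6181
R4 = 37308013 / 6181
R4 = 6035.92 ohm

6035.92 ohm


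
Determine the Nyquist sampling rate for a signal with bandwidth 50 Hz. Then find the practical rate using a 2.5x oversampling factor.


By Nyquist theorem, fs_min = 2 * fmax.
fs_min = 2 * 50 = 100 Hz
Practical rate = 2.5 * fs_min = 2.5 * 100 = 250 Hz

fs_min = 100 Hz, fs_practical = 250 Hz


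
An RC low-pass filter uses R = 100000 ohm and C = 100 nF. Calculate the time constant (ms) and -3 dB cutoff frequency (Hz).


Time constant: tau = R * C.
tau = 100000 * 1.00e-07 = 0.01 s
tau = 10.0 ms
Cutoff frequency: fc = 1 / (2*pi*R*C).
fc = 1 / (2*pi*0.01) = 15.92 Hz

tau = 10.0 ms, fc = 15.92 Hz


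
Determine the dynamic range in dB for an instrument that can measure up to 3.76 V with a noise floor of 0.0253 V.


Dynamic range = 20 * log10(Vmax / Vnoise).
DR = 20 * log10(3.76 / 0.0253)
DR = 20 * log10(148.62)
DR = 43.44 dB

43.44 dB


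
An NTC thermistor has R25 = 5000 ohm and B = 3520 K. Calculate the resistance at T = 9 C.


NTC thermistor equation: Rt = R25 * exp(B * (1/T - 1/T25)).
T in Kelvin: 282.15 K, T25 = 298.15 K
1/T - 1/T25 = 1/282.15 - 1/298.15 = 0.0001902
B * (1/T - 1/T25) = 3520 * 0.0001902 = 0.6695
Rt = 5000 * exp(0.6695) = 9766.3 ohm

9766.3 ohm


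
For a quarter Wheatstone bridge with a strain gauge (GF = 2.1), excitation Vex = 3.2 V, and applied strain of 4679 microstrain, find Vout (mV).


Quarter bridge output: Vout = (GF * epsilon * Vex) / 4.
Vout = (2.1 * 4679e-6 * 3.2) / 4
Vout = 0.03144288 / 4 V
Vout = 0.00786072 V = 7.8607 mV

7.8607 mV


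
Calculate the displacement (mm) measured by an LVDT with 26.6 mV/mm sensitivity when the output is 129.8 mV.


Displacement = Vout / sensitivity.
d = 129.8 / 26.6
d = 4.88 mm

4.88 mm


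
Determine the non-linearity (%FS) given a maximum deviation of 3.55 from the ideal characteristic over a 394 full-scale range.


Linearity error = (max deviation / full scale) * 100%.
Linearity = (3.55 / 394) * 100
Linearity = 0.901 %FS

0.901 %FS


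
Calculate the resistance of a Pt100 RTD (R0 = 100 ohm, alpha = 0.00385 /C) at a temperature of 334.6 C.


The RTD equation: Rt = R0 * (1 + alpha * T).
Rt = 100 * (1 + 0.00385 * 334.6)
Rt = 100 * (1 + 1.28821)
Rt = 100 * 2.28821
Rt = 228.821 ohm

228.821 ohm


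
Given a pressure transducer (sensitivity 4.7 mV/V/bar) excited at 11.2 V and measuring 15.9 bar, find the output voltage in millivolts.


Output = sensitivity * Vex * P.
Vout = 4.7 * 11.2 * 15.9
Vout = 52.64 * 15.9
Vout = 836.98 mV

836.98 mV


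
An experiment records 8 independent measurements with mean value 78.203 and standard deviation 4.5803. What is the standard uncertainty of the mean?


The standard uncertainty for Type A evaluation is u = s / sqrt(n).
u = 4.5803 / sqrt(8)
u = 4.5803 / 2.8284
u = 1.6194

1.6194


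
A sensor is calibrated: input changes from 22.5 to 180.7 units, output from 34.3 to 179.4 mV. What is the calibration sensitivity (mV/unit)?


Sensitivity = (y2 - y1) / (x2 - x1).
S = (179.4 - 34.3) / (180.7 - 22.5)
S = 145.1 / 158.2
S = 0.9172 mV/unit

0.9172 mV/unit


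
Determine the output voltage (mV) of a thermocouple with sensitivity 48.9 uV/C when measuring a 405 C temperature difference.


The thermocouple output V = sensitivity * dT.
V = 48.9 uV/C * 405 C
V = 19804.5 uV
V = 19.805 mV

19.805 mV


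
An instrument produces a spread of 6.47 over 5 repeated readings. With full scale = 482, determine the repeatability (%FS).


Repeatability = (spread / full scale) * 100%.
R = (6.47 / 482) * 100
R = 1.342 %FS

1.342 %FS


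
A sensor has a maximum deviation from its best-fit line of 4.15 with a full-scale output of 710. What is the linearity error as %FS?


Linearity error = (max deviation / full scale) * 100%.
Linearity = (4.15 / 710) * 100
Linearity = 0.585 %FS

0.585 %FS


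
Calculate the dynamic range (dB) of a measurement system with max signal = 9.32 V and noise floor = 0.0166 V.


Dynamic range = 20 * log10(Vmax / Vnoise).
DR = 20 * log10(9.32 / 0.0166)
DR = 20 * log10(561.45)
DR = 54.99 dB

54.99 dB


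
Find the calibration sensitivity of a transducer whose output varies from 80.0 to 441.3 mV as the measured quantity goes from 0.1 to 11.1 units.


Sensitivity = (y2 - y1) / (x2 - x1).
S = (441.3 - 80.0) / (11.1 - 0.1)
S = 361.3 / 11.0
S = 32.8455 mV/unit

32.8455 mV/unit


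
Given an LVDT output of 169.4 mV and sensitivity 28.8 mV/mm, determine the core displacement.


Displacement = Vout / sensitivity.
d = 169.4 / 28.8
d = 5.882 mm

5.882 mm


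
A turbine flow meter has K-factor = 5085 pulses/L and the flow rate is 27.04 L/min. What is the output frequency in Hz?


Frequency = K * Q / 60 (converting L/min to L/s).
f = 5085 * 27.04 / 60
f = 137498.4 / 60
f = 2291.64 Hz

2291.64 Hz


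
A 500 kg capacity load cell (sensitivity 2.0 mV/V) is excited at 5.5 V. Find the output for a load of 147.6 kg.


Vout = rated_output * Vex * (load / capacity).
Vout = 2.0 * 5.5 * (147.6 / 500)
Vout = 2.0 * 5.5 * 0.2952
Vout = 3.247 mV

3.247 mV


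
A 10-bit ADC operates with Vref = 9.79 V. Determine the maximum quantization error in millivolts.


The maximum quantization error is +/- LSB/2.
LSB = Vref / 2^n = 9.79 / 1024 = 0.00956055 V
Max error = LSB / 2 = 0.00956055 / 2 = 0.00478027 V
Max error = 4.7803 mV

4.7803 mV


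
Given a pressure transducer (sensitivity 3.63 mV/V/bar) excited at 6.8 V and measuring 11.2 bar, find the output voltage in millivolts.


Output = sensitivity * Vex * P.
Vout = 3.63 * 6.8 * 11.2
Vout = 24.684 * 11.2
Vout = 276.46 mV

276.46 mV


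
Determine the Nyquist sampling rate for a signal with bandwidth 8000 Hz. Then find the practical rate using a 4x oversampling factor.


By Nyquist theorem, fs_min = 2 * fmax.
fs_min = 2 * 8000 = 16000 Hz
Practical rate = 4 * fs_min = 4 * 16000 = 64000 Hz

fs_min = 16000 Hz, fs_practical = 64000 Hz


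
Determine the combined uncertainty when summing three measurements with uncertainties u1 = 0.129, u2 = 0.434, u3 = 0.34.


For a sum of independent quantities, uc = sqrt(u1^2 + u2^2 + u3^2).
uc = sqrt(0.129^2 + 0.434^2 + 0.34^2)
uc = sqrt(0.016641 + 0.188356 + 0.1156)
uc = 0.5662

0.5662


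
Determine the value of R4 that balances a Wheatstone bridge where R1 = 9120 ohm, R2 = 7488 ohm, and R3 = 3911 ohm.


At balance: R1*R4 = R2*R3, so R4 = R2*R3/R1.
R4 = 7488 * 3911 / 9120
R4 = 29285568 / 9120
R4 = 3211.14 ohm

3211.14 ohm


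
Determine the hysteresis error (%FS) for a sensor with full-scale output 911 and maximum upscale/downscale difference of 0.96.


Hysteresis = (max difference / full scale) * 100%.
H = (0.96 / 911) * 100
H = 0.105 %FS

0.105 %FS


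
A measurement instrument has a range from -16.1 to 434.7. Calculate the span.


Span = upper range - lower range.
Span = 434.7 - (-16.1)
Span = 450.8

450.8


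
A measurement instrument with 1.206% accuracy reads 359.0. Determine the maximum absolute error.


Absolute error = (accuracy% / 100) * reading.
Error = (1.206 / 100) * 359.0
Error = 0.01206 * 359.0
Error = 4.3295

4.3295


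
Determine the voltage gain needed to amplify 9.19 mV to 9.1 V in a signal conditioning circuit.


Gain = Vout / Vin (converting to same units).
G = 9.1 V / 9.19 mV
G = 9100.0 mV / 9.19 mV
G = 990.21

990.21


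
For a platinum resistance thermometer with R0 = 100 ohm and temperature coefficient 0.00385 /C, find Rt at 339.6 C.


The RTD equation: Rt = R0 * (1 + alpha * T).
Rt = 100 * (1 + 0.00385 * 339.6)
Rt = 100 * (1 + 1.30746)
Rt = 100 * 2.30746
Rt = 230.746 ohm

230.746 ohm


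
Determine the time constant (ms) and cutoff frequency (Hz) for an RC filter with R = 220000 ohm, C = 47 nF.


Time constant: tau = R * C.
tau = 220000 * 4.70e-08 = 0.01034 s
tau = 10.34 ms
Cutoff frequency: fc = 1 / (2*pi*R*C).
fc = 1 / (2*pi*0.01034) = 15.39 Hz

tau = 10.34 ms, fc = 15.39 Hz


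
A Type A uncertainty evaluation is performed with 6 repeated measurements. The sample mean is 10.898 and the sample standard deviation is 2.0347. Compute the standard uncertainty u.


The standard uncertainty for Type A evaluation is u = s / sqrt(n).
u = 2.0347 / sqrt(6)
u = 2.0347 / 2.4495
u = 0.8307

0.8307


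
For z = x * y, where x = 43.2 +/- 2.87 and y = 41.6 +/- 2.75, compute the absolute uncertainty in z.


For a product z = x*y, the relative uncertainty is:
uz/z = sqrt((ux/x)^2 + (uy/y)^2)
Relative uncertainties: ux/x = 2.87/43.2 = 0.066435
uy/y = 2.75/41.6 = 0.066106
z = 43.2 * 41.6 = 1797.1
uz = 1797.1 * sqrt(0.066435^2 + 0.066106^2) = 168.428

168.428


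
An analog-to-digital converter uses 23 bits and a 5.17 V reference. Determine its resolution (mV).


The resolution (LSB) of an ADC is Vref / 2^n.
LSB = 5.17 / 2^23
LSB = 5.17 / 8388608
LSB = 6.2e-07 V = 0.00061631 mV

0.00061631 mV


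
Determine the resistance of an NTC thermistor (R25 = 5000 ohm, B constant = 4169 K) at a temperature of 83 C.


NTC thermistor equation: Rt = R25 * exp(B * (1/T - 1/T25)).
T in Kelvin: 356.15 K, T25 = 298.15 K
1/T - 1/T25 = 1/356.15 - 1/298.15 = -0.00054621
B * (1/T - 1/T25) = 4169 * -0.00054621 = -2.2772
Rt = 5000 * exp(-2.2772) = 512.9 ohm

512.9 ohm


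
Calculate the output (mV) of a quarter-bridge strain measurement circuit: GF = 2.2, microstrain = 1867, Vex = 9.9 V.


Quarter bridge output: Vout = (GF * epsilon * Vex) / 4.
Vout = (2.2 * 1867e-6 * 9.9) / 4
Vout = 0.04066326 / 4 V
Vout = 0.01016582 V = 10.1658 mV

10.1658 mV


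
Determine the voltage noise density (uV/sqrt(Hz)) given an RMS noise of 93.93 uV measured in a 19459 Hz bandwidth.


Noise spectral density = Vrms / sqrt(BW).
NSD = 93.93 / sqrt(19459)
NSD = 93.93 / 139.4955
NSD = 0.6734 uV/sqrt(Hz)

0.6734 uV/sqrt(Hz)


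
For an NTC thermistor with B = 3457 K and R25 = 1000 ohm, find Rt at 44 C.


NTC thermistor equation: Rt = R25 * exp(B * (1/T - 1/T25)).
T in Kelvin: 317.15 K, T25 = 298.15 K
1/T - 1/T25 = 1/317.15 - 1/298.15 = -0.00020093
B * (1/T - 1/T25) = 3457 * -0.00020093 = -0.6946
Rt = 1000 * exp(-0.6946) = 499.3 ohm

499.3 ohm


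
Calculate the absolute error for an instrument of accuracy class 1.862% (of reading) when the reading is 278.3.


Absolute error = (accuracy% / 100) * reading.
Error = (1.862 / 100) * 278.3
Error = 0.01862 * 278.3
Error = 5.1819

5.1819


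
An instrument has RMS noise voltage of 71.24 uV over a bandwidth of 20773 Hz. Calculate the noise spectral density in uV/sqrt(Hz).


Noise spectral density = Vrms / sqrt(BW).
NSD = 71.24 / sqrt(20773)
NSD = 71.24 / 144.1284
NSD = 0.4943 uV/sqrt(Hz)

0.4943 uV/sqrt(Hz)


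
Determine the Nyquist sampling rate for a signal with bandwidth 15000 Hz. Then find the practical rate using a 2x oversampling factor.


By Nyquist theorem, fs_min = 2 * fmax.
fs_min = 2 * 15000 = 30000 Hz
Practical rate = 2 * fs_min = 2 * 30000 = 60000 Hz

fs_min = 30000 Hz, fs_practical = 60000 Hz


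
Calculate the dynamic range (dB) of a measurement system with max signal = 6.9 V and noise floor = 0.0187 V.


Dynamic range = 20 * log10(Vmax / Vnoise).
DR = 20 * log10(6.9 / 0.0187)
DR = 20 * log10(368.98)
DR = 51.34 dB

51.34 dB


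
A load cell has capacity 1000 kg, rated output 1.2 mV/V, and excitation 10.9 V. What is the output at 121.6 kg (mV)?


Vout = rated_output * Vex * (load / capacity).
Vout = 1.2 * 10.9 * (121.6 / 1000)
Vout = 1.2 * 10.9 * 0.1216
Vout = 1.591 mV

1.591 mV
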